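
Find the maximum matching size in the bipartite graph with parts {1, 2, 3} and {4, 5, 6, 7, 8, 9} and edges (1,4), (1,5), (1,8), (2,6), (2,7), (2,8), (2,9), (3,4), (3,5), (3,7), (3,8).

Step 1: List the neighbors of each left vertex:
  1: 4, 5, 8
  2: 6, 7, 8, 9
  3: 4, 5, 7, 8

Step 2: Greedily match left vertices, then look for augmenting paths:
  Match 1 -- 4
  Match 2 -- 6
  Match 3 -- 5
  No augmenting path remains.

Step 3: Verify this is maximum:
  Matching size 3 = min(|L|, |R|) = min(3, 6), which is an upper bound, so this matching is maximum.

Maximum matching: {(1,4), (2,6), (3,5)}
Size: 3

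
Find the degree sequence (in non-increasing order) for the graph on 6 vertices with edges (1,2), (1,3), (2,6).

Step 1: Count edges incident to each vertex:
  deg(1) = 2 (neighbors: 2, 3)
  deg(2) = 2 (neighbors: 1, 6)
  deg(3) = 1 (neighbors: 1)
  deg(4) = 0 (neighbors: none)
  deg(5) = 0 (neighbors: none)
  deg(6) = 1 (neighbors: 2)

Step 2: Sort degrees in non-increasing order:
  Degrees: [2, 2, 1, 0, 0, 1] -> sorted: [2, 2, 1, 1, 0, 0]

Degree sequence: [2, 2, 1, 1, 0, 0]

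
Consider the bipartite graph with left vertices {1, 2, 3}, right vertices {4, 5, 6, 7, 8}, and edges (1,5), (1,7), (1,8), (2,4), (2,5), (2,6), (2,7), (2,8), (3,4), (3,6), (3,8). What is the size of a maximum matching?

Step 1: List the neighbors of each left vertex:
  1: 5, 7, 8
  2: 4, 5, 6, 7, 8
  3: 4, 6, 8

Step 2: Greedily match left vertices, then look for augmenting paths:
  Match 1 -- 5
  Match 2 -- 4
  Match 3 -- 6
  No augmenting path remains.

Step 3: Verify this is maximum:
  Matching size 3 = min(|L|, |R|) = min(3, 5), which is an upper bound, so this matching is maximum.

Maximum matching: {(1,5), (2,4), (3,6)}
Size: 3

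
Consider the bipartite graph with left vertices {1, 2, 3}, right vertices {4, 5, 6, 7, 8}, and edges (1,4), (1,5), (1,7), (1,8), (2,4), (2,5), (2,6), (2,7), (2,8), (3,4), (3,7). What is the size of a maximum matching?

Step 1: List the neighbors of each left vertex:
  1: 4, 5, 7, 8
  2: 4, 5, 6, 7, 8
  3: 4, 7

Step 2: Greedily match left vertices, then look for augmenting paths:
  Match 1 -- 4
  Match 2 -- 5
  Match 3 -- 7
  No augmenting path remains.

Step 3: Verify this is maximum:
  Matching size 3 = min(|L|, |R|) = min(3, 5), which is an upper bound, so this matching is maximum.

Maximum matching: {(1,4), (2,5), (3,7)}
Size: 3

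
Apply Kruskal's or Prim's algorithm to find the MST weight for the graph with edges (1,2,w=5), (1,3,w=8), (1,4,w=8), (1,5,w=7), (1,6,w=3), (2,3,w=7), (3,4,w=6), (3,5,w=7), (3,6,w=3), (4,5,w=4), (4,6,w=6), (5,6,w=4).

Apply Kruskal's algorithm (sort edges by weight, add if no cycle):

Sorted edges by weight:
  (1,6) w=3
  (3,6) w=3
  (4,5) w=4
  (5,6) w=4
  (1,2) w=5
  (3,4) w=6
  (4,6) w=6
  (1,5) w=7
  (2,3) w=7
  (3,5) w=7
  (1,4) w=8
  (1,3) w=8

Add edge (1,6) w=3 -- no cycle. Running total: 3
Add edge (3,6) w=3 -- no cycle. Running total: 6
Add edge (4,5) w=4 -- no cycle. Running total: 10
Add edge (5,6) w=4 -- no cycle. Running total: 14
Add edge (1,2) w=5 -- no cycle. Running total: 19

MST edges: (1,6,w=3), (3,6,w=3), (4,5,w=4), (5,6,w=4), (1,2,w=5)
Total MST weight: 3 + 3 + 4 + 4 + 5 = 19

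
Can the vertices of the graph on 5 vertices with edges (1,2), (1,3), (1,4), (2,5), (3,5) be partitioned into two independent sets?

Step 1: Attempt 2-coloring using BFS:
  Start at vertex 1, assign color 0
  Color vertex 2 with color 1 (neighbor of 1)
  Color vertex 3 with color 1 (neighbor of 1)
  Color vertex 4 with color 1 (neighbor of 1)
  Color vertex 5 with color 0 (neighbor of 2)

Step 2: 2-coloring succeeded. No conflicts found.
  Set A (color 0): {1, 5}
  Set B (color 1): {2, 3, 4}

The graph is bipartite with partition {1, 5}, {2, 3, 4}.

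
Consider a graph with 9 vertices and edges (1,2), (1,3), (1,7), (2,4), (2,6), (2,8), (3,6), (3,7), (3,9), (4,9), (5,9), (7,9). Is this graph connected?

Step 1: Build adjacency list from edges:
  1: 2, 3, 7
  2: 1, 4, 6, 8
  3: 1, 6, 7, 9
  4: 2, 9
  5: 9
  6: 2, 3
  7: 1, 3, 9
  8: 2
  9: 3, 4, 5, 7

Step 2: Run BFS/DFS from vertex 1:
  Visited: {1, 2, 3, 7, 4, 6, 8, 9, 5}
  Reached 9 of 9 vertices

Step 3: All 9 vertices reached from vertex 1, so the graph is connected.
Answer: Yes, the graph is connected.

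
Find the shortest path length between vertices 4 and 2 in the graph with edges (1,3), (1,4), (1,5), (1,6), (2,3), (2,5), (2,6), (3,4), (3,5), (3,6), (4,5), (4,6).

Step 1: Build adjacency list:
  1: 3, 4, 5, 6
  2: 3, 5, 6
  3: 1, 2, 4, 5, 6
  4: 1, 3, 5, 6
  5: 1, 2, 3, 4
  6: 1, 2, 3, 4

Step 2: BFS from vertex 4 to find shortest path to 2:
  vertex 1 reached at distance 1
  vertex 3 reached at distance 1
  vertex 5 reached at distance 1
  vertex 6 reached at distance 1
  vertex 2 reached at distance 2

Step 3: Shortest path: 4 -> 3 -> 2
Path length: 2 edges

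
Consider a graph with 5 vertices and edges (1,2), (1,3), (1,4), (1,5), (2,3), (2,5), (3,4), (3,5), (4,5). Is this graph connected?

Step 1: Build adjacency list from edges:
  1: 2, 3, 4, 5
  2: 1, 3, 5
  3: 1, 2, 4, 5
  4: 1, 3, 5
  5: 1, 2, 3, 4

Step 2: Run BFS/DFS from vertex 1:
  Visited: {1, 2, 3, 4, 5}
  Reached 5 of 5 vertices

Step 3: All 5 vertices reached from vertex 1, so the graph is connected.
Answer: Yes, the graph is connected.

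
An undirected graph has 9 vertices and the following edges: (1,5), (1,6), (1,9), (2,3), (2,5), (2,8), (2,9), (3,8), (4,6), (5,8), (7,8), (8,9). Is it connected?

Step 1: Build adjacency list from edges:
  1: 5, 6, 9
  2: 3, 5, 8, 9
  3: 2, 8
  4: 6
  5: 1, 2, 8
  6: 1, 4
  7: 8
  8: 2, 3, 5, 7, 9
  9: 1, 2, 8

Step 2: Run BFS/DFS from vertex 1:
  Visited: {1, 5, 6, 9, 2, 8, 4, 3, 7}
  Reached 9 of 9 vertices

Step 3: All 9 vertices reached from vertex 1, so the graph is connected.
Answer: Yes, the graph is connected.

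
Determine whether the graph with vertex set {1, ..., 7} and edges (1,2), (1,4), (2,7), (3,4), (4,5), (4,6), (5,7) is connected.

Step 1: Build adjacency list from edges:
  1: 2, 4
  2: 1, 7
  3: 4
  4: 1, 3, 5, 6
  5: 4, 7
  6: 4
  7: 2, 5

Step 2: Run BFS/DFS from vertex 1:
  Visited: {1, 2, 4, 7, 3, 5, 6}
  Reached 7 of 7 vertices

Step 3: All 7 vertices reached from vertex 1, so the graph is connected.
Answer: Yes, the graph is connected.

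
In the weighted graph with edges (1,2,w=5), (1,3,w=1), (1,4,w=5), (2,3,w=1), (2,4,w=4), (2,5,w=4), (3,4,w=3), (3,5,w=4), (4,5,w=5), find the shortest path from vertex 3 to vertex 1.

Step 1: Build adjacency list with weights:
  1: 2(w=5), 3(w=1), 4(w=5)
  2: 1(w=5), 3(w=1), 4(w=4), 5(w=4)
  3: 1(w=1), 2(w=1), 4(w=3), 5(w=4)
  4: 1(w=5), 2(w=4), 3(w=3), 5(w=5)
  5: 2(w=4), 3(w=4), 4(w=5)

Step 2: Apply Dijkstra's algorithm from vertex 3:
  Visit vertex 3 (distance=0)
    Update dist[1] = 1
    Update dist[2] = 1
    Update dist[4] = 3
    Update dist[5] = 4
  Visit vertex 1 (distance=1)

Step 3: Shortest path: 3 -> 1
Total weight: 1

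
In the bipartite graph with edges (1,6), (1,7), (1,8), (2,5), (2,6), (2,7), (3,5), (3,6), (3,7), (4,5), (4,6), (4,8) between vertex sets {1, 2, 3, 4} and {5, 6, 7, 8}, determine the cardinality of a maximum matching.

Step 1: List the neighbors of each left vertex:
  1: 6, 7, 8
  2: 5, 6, 7
  3: 5, 6, 7
  4: 5, 6, 8

Step 2: Greedily match left vertices, then look for augmenting paths:
  Match 1 -- 6
  Match 2 -- 5
  Match 3 -- 7
  Match 4 -- 8
  No augmenting path remains.

Step 3: Verify this is maximum:
  Matching size 4 = min(|L|, |R|) = min(4, 4), which is an upper bound, so this matching is maximum.

Maximum matching: {(1,6), (2,5), (3,7), (4,8)}
Size: 4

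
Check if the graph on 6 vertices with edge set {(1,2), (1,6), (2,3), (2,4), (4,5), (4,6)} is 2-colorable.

Step 1: Attempt 2-coloring using BFS:
  Start at vertex 1, assign color 0
  Color vertex 2 with color 1 (neighbor of 1)
  Color vertex 6 with color 1 (neighbor of 1)
  Color vertex 3 with color 0 (neighbor of 2)
  Color vertex 4 with color 0 (neighbor of 2)
  Color vertex 5 with color 1 (neighbor of 4)

Step 2: 2-coloring succeeded. No conflicts found.
  Set A (color 0): {1, 3, 4}
  Set B (color 1): {2, 5, 6}

The graph is bipartite with partition {1, 3, 4}, {2, 5, 6}.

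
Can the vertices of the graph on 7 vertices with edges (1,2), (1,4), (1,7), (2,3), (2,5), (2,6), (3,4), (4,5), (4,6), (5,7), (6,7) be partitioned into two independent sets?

Step 1: Attempt 2-coloring using BFS:
  Start at vertex 1, assign color 0
  Color vertex 2 with color 1 (neighbor of 1)
  Color vertex 4 with color 1 (neighbor of 1)
  Color vertex 7 with color 1 (neighbor of 1)
  Color vertex 3 with color 0 (neighbor of 2)
  Color vertex 5 with color 0 (neighbor of 2)
  Color vertex 6 with color 0 (neighbor of 2)

Step 2: 2-coloring succeeded. No conflicts found.
  Set A (color 0): {1, 3, 5, 6}
  Set B (color 1): {2, 4, 7}

The graph is bipartite with partition {1, 3, 5, 6}, {2, 4, 7}.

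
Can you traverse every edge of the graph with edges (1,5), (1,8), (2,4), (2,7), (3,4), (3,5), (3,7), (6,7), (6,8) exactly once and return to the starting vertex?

Step 1: Find the degree of each vertex:
  deg(1) = 2
  deg(2) = 2
  deg(3) = 3
  deg(4) = 2
  deg(5) = 2
  deg(6) = 2
  deg(7) = 3
  deg(8) = 2

Step 2: Count vertices with odd degree:
  Odd-degree vertices: 3, 7 (2 total)

Step 3: Apply Euler's theorem:
  - Eulerian circuit exists iff graph is connected and all vertices have even degree
  - Eulerian path exists iff graph is connected and has 0 or 2 odd-degree vertices

Graph is connected with exactly 2 odd-degree vertices (3, 7).
Eulerian path exists (starting and ending at the odd-degree vertices), but no Eulerian circuit.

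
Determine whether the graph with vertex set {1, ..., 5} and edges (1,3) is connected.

Step 1: Build adjacency list from edges:
  1: 3
  2: (none)
  3: 1
  4: (none)
  5: (none)

Step 2: Run BFS/DFS from vertex 1:
  Visited: {1, 3}
  Reached 2 of 5 vertices

Step 3: Only 2 of 5 vertices reached. Graph is disconnected.
Connected components: {1, 3}, {2}, {4}, {5}
Answer: No, the graph is not connected (4 components).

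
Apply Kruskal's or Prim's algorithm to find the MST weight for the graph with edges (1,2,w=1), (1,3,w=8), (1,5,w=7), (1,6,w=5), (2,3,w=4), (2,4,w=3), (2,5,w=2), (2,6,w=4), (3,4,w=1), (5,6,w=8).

Apply Kruskal's algorithm (sort edges by weight, add if no cycle):

Sorted edges by weight:
  (1,2) w=1
  (3,4) w=1
  (2,5) w=2
  (2,4) w=3
  (2,3) w=4
  (2,6) w=4
  (1,6) w=5
  (1,5) w=7
  (1,3) w=8
  (5,6) w=8

Add edge (1,2) w=1 -- no cycle. Running total: 1
Add edge (3,4) w=1 -- no cycle. Running total: 2
Add edge (2,5) w=2 -- no cycle. Running total: 4
Add edge (2,4) w=3 -- no cycle. Running total: 7
Skip edge (2,3) w=4 -- would create cycle
Add edge (2,6) w=4 -- no cycle. Running total: 11

MST edges: (1,2,w=1), (3,4,w=1), (2,5,w=2), (2,4,w=3), (2,6,w=4)
Total MST weight: 1 + 1 + 2 + 3 + 4 = 11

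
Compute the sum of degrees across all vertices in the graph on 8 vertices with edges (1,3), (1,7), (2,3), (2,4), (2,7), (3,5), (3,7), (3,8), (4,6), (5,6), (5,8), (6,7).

Step 1: Count edges incident to each vertex:
  deg(1) = 2 (neighbors: 3, 7)
  deg(2) = 3 (neighbors: 3, 4, 7)
  deg(3) = 5 (neighbors: 1, 2, 5, 7, 8)
  deg(4) = 2 (neighbors: 2, 6)
  deg(5) = 3 (neighbors: 3, 6, 8)
  deg(6) = 3 (neighbors: 4, 5, 7)
  deg(7) = 4 (neighbors: 1, 2, 3, 6)
  deg(8) = 2 (neighbors: 3, 5)

Step 2: Sum all degrees:
  2 + 3 + 5 + 2 + 3 + 3 + 4 + 2 = 24

Verification: sum of degrees = 2 * |E| = 2 * 12 = 24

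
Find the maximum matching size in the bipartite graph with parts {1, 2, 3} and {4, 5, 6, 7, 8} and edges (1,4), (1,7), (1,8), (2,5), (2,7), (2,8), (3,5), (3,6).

Step 1: List the neighbors of each left vertex:
  1: 4, 7, 8
  2: 5, 7, 8
  3: 5, 6

Step 2: Greedily match left vertices, then look for augmenting paths:
  Match 1 -- 4
  Match 2 -- 5
  Match 3 -- 6
  No augmenting path remains.

Step 3: Verify this is maximum:
  Matching size 3 = min(|L|, |R|) = min(3, 5), which is an upper bound, so this matching is maximum.

Maximum matching: {(1,4), (2,5), (3,6)}
Size: 3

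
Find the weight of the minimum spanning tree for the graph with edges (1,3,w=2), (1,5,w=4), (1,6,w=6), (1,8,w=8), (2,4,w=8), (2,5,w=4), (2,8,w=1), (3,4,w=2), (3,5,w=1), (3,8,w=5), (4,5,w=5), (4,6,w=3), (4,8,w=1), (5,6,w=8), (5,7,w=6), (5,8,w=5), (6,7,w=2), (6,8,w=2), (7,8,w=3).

Apply Kruskal's algorithm (sort edges by weight, add if no cycle):

Sorted edges by weight:
  (2,8) w=1
  (3,5) w=1
  (4,8) w=1
  (1,3) w=2
  (3,4) w=2
  (6,7) w=2
  (6,8) w=2
  (4,6) w=3
  (7,8) w=3
  (1,5) w=4
  (2,5) w=4
  (3,8) w=5
  (4,5) w=5
  (5,8) w=5
  (1,6) w=6
  (5,7) w=6
  (1,8) w=8
  (2,4) w=8
  (5,6) w=8

Add edge (2,8) w=1 -- no cycle. Running total: 1
Add edge (3,5) w=1 -- no cycle. Running total: 2
Add edge (4,8) w=1 -- no cycle. Running total: 3
Add edge (1,3) w=2 -- no cycle. Running total: 5
Add edge (3,4) w=2 -- no cycle. Running total: 7
Add edge (6,7) w=2 -- no cycle. Running total: 9
Add edge (6,8) w=2 -- no cycle. Running total: 11

MST edges: (2,8,w=1), (3,5,w=1), (4,8,w=1), (1,3,w=2), (3,4,w=2), (6,7,w=2), (6,8,w=2)
Total MST weight: 1 + 1 + 1 + 2 + 2 + 2 + 2 = 11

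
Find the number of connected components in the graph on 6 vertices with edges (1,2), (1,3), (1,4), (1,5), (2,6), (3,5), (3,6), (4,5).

Step 1: Build adjacency list from edges:
  1: 2, 3, 4, 5
  2: 1, 6
  3: 1, 5, 6
  4: 1, 5
  5: 1, 3, 4
  6: 2, 3

Step 2: Run BFS/DFS from vertex 1:
  Visited: {1, 2, 3, 4, 5, 6}
  Reached 6 of 6 vertices

Step 3: All 6 vertices reached from vertex 1, so the graph is connected.
Number of connected components: 1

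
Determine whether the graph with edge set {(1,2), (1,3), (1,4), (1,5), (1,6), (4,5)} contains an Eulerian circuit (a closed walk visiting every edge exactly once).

Step 1: Find the degree of each vertex:
  deg(1) = 5
  deg(2) = 1
  deg(3) = 1
  deg(4) = 2
  deg(5) = 2
  deg(6) = 1

Step 2: Count vertices with odd degree:
  Odd-degree vertices: 1, 2, 3, 6 (4 total)

Step 3: Apply Euler's theorem:
  - Eulerian circuit exists iff graph is connected and all vertices have even degree
  - Eulerian path exists iff graph is connected and has 0 or 2 odd-degree vertices

Graph has 4 odd-degree vertices (need 0 or 2).
Neither Eulerian path nor Eulerian circuit exists.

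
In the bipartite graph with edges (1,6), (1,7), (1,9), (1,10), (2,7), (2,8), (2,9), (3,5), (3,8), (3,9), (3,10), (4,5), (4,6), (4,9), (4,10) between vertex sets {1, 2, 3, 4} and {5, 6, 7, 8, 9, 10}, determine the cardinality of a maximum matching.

Step 1: List the neighbors of each left vertex:
  1: 6, 7, 9, 10
  2: 7, 8, 9
  3: 5, 8, 9, 10
  4: 5, 6, 9, 10

Step 2: Greedily match left vertices, then look for augmenting paths:
  Match 1 -- 6
  Match 2 -- 7
  Match 3 -- 5
  Match 4 -- 9
  No augmenting path remains.

Step 3: Verify this is maximum:
  Matching size 4 = min(|L|, |R|) = min(4, 6), which is an upper bound, so this matching is maximum.

Maximum matching: {(1,6), (2,7), (3,5), (4,9)}
Size: 4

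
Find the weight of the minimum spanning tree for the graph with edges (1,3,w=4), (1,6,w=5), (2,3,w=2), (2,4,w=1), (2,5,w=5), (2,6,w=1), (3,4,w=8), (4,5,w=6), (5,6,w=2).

Apply Kruskal's algorithm (sort edges by weight, add if no cycle):

Sorted edges by weight:
  (2,6) w=1
  (2,4) w=1
  (2,3) w=2
  (5,6) w=2
  (1,3) w=4
  (1,6) w=5
  (2,5) w=5
  (4,5) w=6
  (3,4) w=8

Add edge (2,6) w=1 -- no cycle. Running total: 1
Add edge (2,4) w=1 -- no cycle. Running total: 2
Add edge (2,3) w=2 -- no cycle. Running total: 4
Add edge (5,6) w=2 -- no cycle. Running total: 6
Add edge (1,3) w=4 -- no cycle. Running total: 10

MST edges: (2,6,w=1), (2,4,w=1), (2,3,w=2), (5,6,w=2), (1,3,w=4)
Total MST weight: 1 + 1 + 2 + 2 + 4 = 10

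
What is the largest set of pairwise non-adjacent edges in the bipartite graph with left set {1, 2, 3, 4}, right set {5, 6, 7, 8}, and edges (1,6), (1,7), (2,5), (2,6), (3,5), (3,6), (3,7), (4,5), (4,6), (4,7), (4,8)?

Step 1: List the neighbors of each left vertex:
  1: 6, 7
  2: 5, 6
  3: 5, 6, 7
  4: 5, 6, 7, 8

Step 2: Greedily match left vertices, then look for augmenting paths:
  Match 1 -- 6
  Match 2 -- 5
  Match 3 -- 7
  Match 4 -- 8
  No augmenting path remains.

Step 3: Verify this is maximum:
  Matching size 4 = min(|L|, |R|) = min(4, 4), which is an upper bound, so this matching is maximum.

Maximum matching: {(1,6), (2,5), (3,7), (4,8)}
Size: 4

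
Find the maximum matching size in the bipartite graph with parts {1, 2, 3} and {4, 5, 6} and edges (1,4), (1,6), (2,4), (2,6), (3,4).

Step 1: List the neighbors of each left vertex:
  1: 4, 6
  2: 4, 6
  3: 4

Step 2: Greedily match left vertices, then look for augmenting paths:
  Match 1 -- 4
  Match 2 -- 6
  No augmenting path remains.

Step 3: Verify this is maximum:
  Matching has size 2. The vertex set {4, 6} covers every edge and has size 2; any matching has at most one edge per cover vertex, so 2 is maximum (König's theorem).

Maximum matching: {(1,4), (2,6)}
Size: 2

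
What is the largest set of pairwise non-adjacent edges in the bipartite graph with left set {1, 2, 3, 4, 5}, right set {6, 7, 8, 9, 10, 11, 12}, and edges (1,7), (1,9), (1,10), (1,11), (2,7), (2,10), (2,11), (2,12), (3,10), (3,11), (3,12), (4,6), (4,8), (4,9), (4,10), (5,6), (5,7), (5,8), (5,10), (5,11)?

Step 1: List the neighbors of each left vertex:
  1: 7, 9, 10, 11
  2: 7, 10, 11, 12
  3: 10, 11, 12
  4: 6, 8, 9, 10
  5: 6, 7, 8, 10, 11

Step 2: Greedily match left vertices, then look for augmenting paths:
  Match 1 -- 7
  Match 2 -- 10
  Match 3 -- 11
  Match 4 -- 6
  Match 5 -- 8
  No augmenting path remains.

Step 3: Verify this is maximum:
  Matching size 5 = min(|L|, |R|) = min(5, 7), which is an upper bound, so this matching is maximum.

Maximum matching: {(1,7), (2,10), (3,11), (4,6), (5,8)}
Size: 5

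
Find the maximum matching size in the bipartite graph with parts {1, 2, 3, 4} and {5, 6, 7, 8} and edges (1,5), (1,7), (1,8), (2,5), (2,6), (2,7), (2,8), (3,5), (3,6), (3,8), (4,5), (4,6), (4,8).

Step 1: List the neighbors of each left vertex:
  1: 5, 7, 8
  2: 5, 6, 7, 8
  3: 5, 6, 8
  4: 5, 6, 8

Step 2: Greedily match left vertices, then look for augmenting paths:
  Match 1 -- 7
  Match 2 -- 6
  Match 3 -- 8
  Match 4 -- 5
  No augmenting path remains.

Step 3: Verify this is maximum:
  Matching size 4 = min(|L|, |R|) = min(4, 4), which is an upper bound, so this matching is maximum.

Maximum matching: {(1,7), (2,6), (3,8), (4,5)}
Size: 4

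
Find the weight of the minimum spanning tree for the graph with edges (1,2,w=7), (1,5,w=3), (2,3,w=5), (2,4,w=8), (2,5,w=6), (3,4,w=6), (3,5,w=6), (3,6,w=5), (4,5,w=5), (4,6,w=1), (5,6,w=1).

Apply Kruskal's algorithm (sort edges by weight, add if no cycle):

Sorted edges by weight:
  (4,6) w=1
  (5,6) w=1
  (1,5) w=3
  (2,3) w=5
  (3,6) w=5
  (4,5) w=5
  (2,5) w=6
  (3,5) w=6
  (3,4) w=6
  (1,2) w=7
  (2,4) w=8

Add edge (4,6) w=1 -- no cycle. Running total: 1
Add edge (5,6) w=1 -- no cycle. Running total: 2
Add edge (1,5) w=3 -- no cycle. Running total: 5
Add edge (2,3) w=5 -- no cycle. Running total: 10
Add edge (3,6) w=5 -- no cycle. Running total: 15

MST edges: (4,6,w=1), (5,6,w=1), (1,5,w=3), (2,3,w=5), (3,6,w=5)
Total MST weight: 1 + 1 + 3 + 5 + 5 = 15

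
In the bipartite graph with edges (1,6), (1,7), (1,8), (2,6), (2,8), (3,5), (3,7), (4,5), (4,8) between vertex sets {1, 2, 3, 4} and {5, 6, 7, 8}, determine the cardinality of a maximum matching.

Step 1: List the neighbors of each left vertex:
  1: 6, 7, 8
  2: 6, 8
  3: 5, 7
  4: 5, 8

Step 2: Greedily match left vertices, then look for augmenting paths:
  Match 1 -- 6
  Match 2 -- 8
  Match 3 -- 7
  Match 4 -- 5
  No augmenting path remains.

Step 3: Verify this is maximum:
  Matching size 4 = min(|L|, |R|) = min(4, 4), which is an upper bound, so this matching is maximum.

Maximum matching: {(1,6), (2,8), (3,7), (4,5)}
Size: 4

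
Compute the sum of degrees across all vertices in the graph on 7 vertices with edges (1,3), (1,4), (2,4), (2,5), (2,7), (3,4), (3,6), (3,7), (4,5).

Step 1: Count edges incident to each vertex:
  deg(1) = 2 (neighbors: 3, 4)
  deg(2) = 3 (neighbors: 4, 5, 7)
  deg(3) = 4 (neighbors: 1, 4, 6, 7)
  deg(4) = 4 (neighbors: 1, 2, 3, 5)
  deg(5) = 2 (neighbors: 2, 4)
  deg(6) = 1 (neighbors: 3)
  deg(7) = 2 (neighbors: 2, 3)

Step 2: Sum all degrees:
  2 + 3 + 4 + 4 + 2 + 1 + 2 = 18

Verification: sum of degrees = 2 * |E| = 2 * 9 = 18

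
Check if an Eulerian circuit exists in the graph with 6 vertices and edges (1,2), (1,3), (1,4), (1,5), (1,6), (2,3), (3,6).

Step 1: Find the degree of each vertex:
  deg(1) = 5
  deg(2) = 2
  deg(3) = 3
  deg(4) = 1
  deg(5) = 1
  deg(6) = 2

Step 2: Count vertices with odd degree:
  Odd-degree vertices: 1, 3, 4, 5 (4 total)

Step 3: Apply Euler's theorem:
  - Eulerian circuit exists iff graph is connected and all vertices have even degree
  - Eulerian path exists iff graph is connected and has 0 or 2 odd-degree vertices

Graph has 4 odd-degree vertices (need 0 or 2).
Neither Eulerian path nor Eulerian circuit exists.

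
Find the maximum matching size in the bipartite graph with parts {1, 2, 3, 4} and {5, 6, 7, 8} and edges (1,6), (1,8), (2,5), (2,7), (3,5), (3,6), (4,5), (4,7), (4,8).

Step 1: List the neighbors of each left vertex:
  1: 6, 8
  2: 5, 7
  3: 5, 6
  4: 5, 7, 8

Step 2: Greedily match left vertices, then look for augmenting paths:
  Match 1 -- 8
  Match 2 -- 5
  Match 3 -- 6
  Match 4 -- 7
  No augmenting path remains.

Step 3: Verify this is maximum:
  Matching size 4 = min(|L|, |R|) = min(4, 4), which is an upper bound, so this matching is maximum.

Maximum matching: {(1,8), (2,5), (3,6), (4,7)}
Size: 4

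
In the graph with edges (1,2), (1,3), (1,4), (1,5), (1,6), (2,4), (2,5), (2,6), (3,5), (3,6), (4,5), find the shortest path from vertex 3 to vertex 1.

Step 1: Build adjacency list:
  1: 2, 3, 4, 5, 6
  2: 1, 4, 5, 6
  3: 1, 5, 6
  4: 1, 2, 5
  5: 1, 2, 3, 4
  6: 1, 2, 3

Step 2: BFS from vertex 3 to find shortest path to 1:
  vertex 1 reached at distance 1

Step 3: Shortest path: 3 -> 1
Path length: 1 edge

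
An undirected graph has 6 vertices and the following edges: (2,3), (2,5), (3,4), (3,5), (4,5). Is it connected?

Step 1: Build adjacency list from edges:
  1: (none)
  2: 3, 5
  3: 2, 4, 5
  4: 3, 5
  5: 2, 3, 4
  6: (none)

Step 2: Run BFS/DFS from vertex 1:
  Visited: {1}
  Reached 1 of 6 vertices

Step 3: Only 1 of 6 vertices reached. Graph is disconnected.
Connected components: {1}, {2, 3, 4, 5}, {6}
Answer: No, the graph is not connected (3 components).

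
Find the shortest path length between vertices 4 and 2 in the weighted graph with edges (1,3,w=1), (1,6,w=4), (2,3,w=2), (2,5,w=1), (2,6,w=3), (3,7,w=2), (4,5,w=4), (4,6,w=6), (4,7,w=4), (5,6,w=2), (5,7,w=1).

Step 1: Build adjacency list with weights:
  1: 3(w=1), 6(w=4)
  2: 3(w=2), 5(w=1), 6(w=3)
  3: 1(w=1), 2(w=2), 7(w=2)
  4: 5(w=4), 6(w=6), 7(w=4)
  5: 2(w=1), 4(w=4), 6(w=2), 7(w=1)
  6: 1(w=4), 2(w=3), 4(w=6), 5(w=2)
  7: 3(w=2), 4(w=4), 5(w=1)

Step 2: Apply Dijkstra's algorithm from vertex 4:
  Visit vertex 4 (distance=0)
    Update dist[5] = 4
    Update dist[6] = 6
    Update dist[7] = 4
  Visit vertex 5 (distance=4)
    Update dist[2] = 5
  Visit vertex 7 (distance=4)
    Update dist[3] = 6
  Visit vertex 2 (distance=5)

Step 3: Shortest path: 4 -> 5 -> 2
Total weight: 4 + 1 = 5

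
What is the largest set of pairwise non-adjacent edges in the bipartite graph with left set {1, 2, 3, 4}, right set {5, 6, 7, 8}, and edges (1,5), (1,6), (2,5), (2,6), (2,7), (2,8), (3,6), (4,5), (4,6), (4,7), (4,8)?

Step 1: List the neighbors of each left vertex:
  1: 5, 6
  2: 5, 6, 7, 8
  3: 6
  4: 5, 6, 7, 8

Step 2: Greedily match left vertices, then look for augmenting paths:
  Match 1 -- 5
  Match 2 -- 8
  Match 3 -- 6
  Match 4 -- 7
  No augmenting path remains.

Step 3: Verify this is maximum:
  Matching size 4 = min(|L|, |R|) = min(4, 4), which is an upper bound, so this matching is maximum.

Maximum matching: {(1,5), (2,8), (3,6), (4,7)}
Size: 4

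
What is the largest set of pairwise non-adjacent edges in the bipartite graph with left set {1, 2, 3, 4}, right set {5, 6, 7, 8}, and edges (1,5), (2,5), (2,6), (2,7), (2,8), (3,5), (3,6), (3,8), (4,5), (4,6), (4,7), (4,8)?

Step 1: List the neighbors of each left vertex:
  1: 5
  2: 5, 6, 7, 8
  3: 5, 6, 8
  4: 5, 6, 7, 8

Step 2: Greedily match left vertices, then look for augmenting paths:
  Match 1 -- 5
  Match 2 -- 6
  Match 3 -- 8
  Match 4 -- 7
  No augmenting path remains.

Step 3: Verify this is maximum:
  Matching size 4 = min(|L|, |R|) = min(4, 4), which is an upper bound, so this matching is maximum.

Maximum matching: {(1,5), (2,6), (3,8), (4,7)}
Size: 4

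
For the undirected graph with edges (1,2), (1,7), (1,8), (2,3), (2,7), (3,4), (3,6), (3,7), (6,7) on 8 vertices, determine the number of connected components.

Step 1: Build adjacency list from edges:
  1: 2, 7, 8
  2: 1, 3, 7
  3: 2, 4, 6, 7
  4: 3
  5: (none)
  6: 3, 7
  7: 1, 2, 3, 6
  8: 1

Step 2: Run BFS/DFS from vertex 1:
  Visited: {1, 2, 7, 8, 3, 6, 4}
  Reached 7 of 8 vertices

Step 3: Only 7 of 8 vertices reached. Graph is disconnected.
Connected components: {1, 2, 3, 4, 6, 7, 8}, {5}
Number of connected components: 2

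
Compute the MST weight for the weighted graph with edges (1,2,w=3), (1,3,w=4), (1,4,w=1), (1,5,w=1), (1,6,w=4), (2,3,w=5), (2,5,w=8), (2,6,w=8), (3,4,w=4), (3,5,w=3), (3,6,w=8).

Apply Kruskal's algorithm (sort edges by weight, add if no cycle):

Sorted edges by weight:
  (1,4) w=1
  (1,5) w=1
  (1,2) w=3
  (3,5) w=3
  (1,3) w=4
  (1,6) w=4
  (3,4) w=4
  (2,3) w=5
  (2,5) w=8
  (2,6) w=8
  (3,6) w=8

Add edge (1,4) w=1 -- no cycle. Running total: 1
Add edge (1,5) w=1 -- no cycle. Running total: 2
Add edge (1,2) w=3 -- no cycle. Running total: 5
Add edge (3,5) w=3 -- no cycle. Running total: 8
Skip edge (1,3) w=4 -- would create cycle
Add edge (1,6) w=4 -- no cycle. Running total: 12

MST edges: (1,4,w=1), (1,5,w=1), (1,2,w=3), (3,5,w=3), (1,6,w=4)
Total MST weight: 1 + 1 + 3 + 3 + 4 = 12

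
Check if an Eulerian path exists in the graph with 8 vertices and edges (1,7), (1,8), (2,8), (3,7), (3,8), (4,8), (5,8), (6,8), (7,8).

Step 1: Find the degree of each vertex:
  deg(1) = 2
  deg(2) = 1
  deg(3) = 2
  deg(4) = 1
  deg(5) = 1
  deg(6) = 1
  deg(7) = 3
  deg(8) = 7

Step 2: Count vertices with odd degree:
  Odd-degree vertices: 2, 4, 5, 6, 7, 8 (6 total)

Step 3: Apply Euler's theorem:
  - Eulerian circuit exists iff graph is connected and all vertices have even degree
  - Eulerian path exists iff graph is connected and has 0 or 2 odd-degree vertices

Graph has 6 odd-degree vertices (need 0 or 2).
Neither Eulerian path nor Eulerian circuit exists.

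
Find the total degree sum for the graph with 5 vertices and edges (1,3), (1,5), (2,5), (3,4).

Step 1: Count edges incident to each vertex:
  deg(1) = 2 (neighbors: 3, 5)
  deg(2) = 1 (neighbors: 5)
  deg(3) = 2 (neighbors: 1, 4)
  deg(4) = 1 (neighbors: 3)
  deg(5) = 2 (neighbors: 1, 2)

Step 2: Sum all degrees:
  2 + 1 + 2 + 1 + 2 = 8

Verification: sum of degrees = 2 * |E| = 2 * 4 = 8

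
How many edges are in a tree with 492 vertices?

A tree on n vertices always has exactly n - 1 edges.
For n = 492: edges = 492 - 1 = 491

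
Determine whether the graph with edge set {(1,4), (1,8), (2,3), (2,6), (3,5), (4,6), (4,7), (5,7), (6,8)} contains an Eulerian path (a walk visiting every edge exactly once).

Step 1: Find the degree of each vertex:
  deg(1) = 2
  deg(2) = 2
  deg(3) = 2
  deg(4) = 3
  deg(5) = 2
  deg(6) = 3
  deg(7) = 2
  deg(8) = 2

Step 2: Count vertices with odd degree:
  Odd-degree vertices: 4, 6 (2 total)

Step 3: Apply Euler's theorem:
  - Eulerian circuit exists iff graph is connected and all vertices have even degree
  - Eulerian path exists iff graph is connected and has 0 or 2 odd-degree vertices

Graph is connected with exactly 2 odd-degree vertices (4, 6).
Eulerian path exists (starting and ending at the odd-degree vertices), but no Eulerian circuit.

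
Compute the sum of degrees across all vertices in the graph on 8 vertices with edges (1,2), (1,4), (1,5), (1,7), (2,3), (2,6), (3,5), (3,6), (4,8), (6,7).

Step 1: Count edges incident to each vertex:
  deg(1) = 4 (neighbors: 2, 4, 5, 7)
  deg(2) = 3 (neighbors: 1, 3, 6)
  deg(3) = 3 (neighbors: 2, 5, 6)
  deg(4) = 2 (neighbors: 1, 8)
  deg(5) = 2 (neighbors: 1, 3)
  deg(6) = 3 (neighbors: 2, 3, 7)
  deg(7) = 2 (neighbors: 1, 6)
  deg(8) = 1 (neighbors: 4)

Step 2: Sum all degrees:
  4 + 3 + 3 + 2 + 2 + 3 + 2 + 1 = 20

Verification: sum of degrees = 2 * |E| = 2 * 10 = 20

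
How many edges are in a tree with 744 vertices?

A tree on n vertices always has exactly n - 1 edges.
For n = 744: edges = 744 - 1 = 743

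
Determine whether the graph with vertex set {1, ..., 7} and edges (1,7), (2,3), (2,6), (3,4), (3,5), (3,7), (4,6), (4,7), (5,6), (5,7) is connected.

Step 1: Build adjacency list from edges:
  1: 7
  2: 3, 6
  3: 2, 4, 5, 7
  4: 3, 6, 7
  5: 3, 6, 7
  6: 2, 4, 5
  7: 1, 3, 4, 5

Step 2: Run BFS/DFS from vertex 1:
  Visited: {1, 7, 3, 4, 5, 2, 6}
  Reached 7 of 7 vertices

Step 3: All 7 vertices reached from vertex 1, so the graph is connected.
Answer: Yes, the graph is connected.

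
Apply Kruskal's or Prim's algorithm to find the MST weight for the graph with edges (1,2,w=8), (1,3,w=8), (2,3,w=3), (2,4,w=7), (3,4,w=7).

Apply Kruskal's algorithm (sort edges by weight, add if no cycle):

Sorted edges by weight:
  (2,3) w=3
  (2,4) w=7
  (3,4) w=7
  (1,3) w=8
  (1,2) w=8

Add edge (2,3) w=3 -- no cycle. Running total: 3
Add edge (2,4) w=7 -- no cycle. Running total: 10
Skip edge (3,4) w=7 -- would create cycle
Add edge (1,3) w=8 -- no cycle. Running total: 18

MST edges: (2,3,w=3), (2,4,w=7), (1,3,w=8)
Total MST weight: 3 + 7 + 8 = 18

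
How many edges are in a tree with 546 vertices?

A tree on n vertices always has exactly n - 1 edges.
For n = 546: edges = 546 - 1 = 545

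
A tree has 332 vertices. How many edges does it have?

A tree on n vertices always has exactly n - 1 edges.
For n = 332: edges = 332 - 1 = 331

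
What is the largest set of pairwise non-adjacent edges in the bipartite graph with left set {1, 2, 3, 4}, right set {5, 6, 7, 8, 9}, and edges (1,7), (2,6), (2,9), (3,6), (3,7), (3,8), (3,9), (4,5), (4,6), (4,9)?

Step 1: List the neighbors of each left vertex:
  1: 7
  2: 6, 9
  3: 6, 7, 8, 9
  4: 5, 6, 9

Step 2: Greedily match left vertices, then look for augmenting paths:
  Match 1 -- 7
  Match 2 -- 6
  Match 3 -- 8
  Match 4 -- 5
  No augmenting path remains.

Step 3: Verify this is maximum:
  Matching size 4 = min(|L|, |R|) = min(4, 5), which is an upper bound, so this matching is maximum.

Maximum matching: {(1,7), (2,6), (3,8), (4,5)}
Size: 4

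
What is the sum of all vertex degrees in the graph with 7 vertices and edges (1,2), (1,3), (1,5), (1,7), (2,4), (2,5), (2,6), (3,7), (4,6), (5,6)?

Step 1: Count edges incident to each vertex:
  deg(1) = 4 (neighbors: 2, 3, 5, 7)
  deg(2) = 4 (neighbors: 1, 4, 5, 6)
  deg(3) = 2 (neighbors: 1, 7)
  deg(4) = 2 (neighbors: 2, 6)
  deg(5) = 3 (neighbors: 1, 2, 6)
  deg(6) = 3 (neighbors: 2, 4, 5)
  deg(7) = 2 (neighbors: 1, 3)

Step 2: Sum all degrees:
  4 + 4 + 2 + 2 + 3 + 3 + 2 = 20

Verification: sum of degrees = 2 * |E| = 2 * 10 = 20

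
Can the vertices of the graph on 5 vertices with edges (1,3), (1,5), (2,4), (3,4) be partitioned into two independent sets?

Step 1: Attempt 2-coloring using BFS:
  Start at vertex 1, assign color 0
  Color vertex 3 with color 1 (neighbor of 1)
  Color vertex 5 with color 1 (neighbor of 1)
  Color vertex 4 with color 0 (neighbor of 3)
  Color vertex 2 with color 1 (neighbor of 4)

Step 2: 2-coloring succeeded. No conflicts found.
  Set A (color 0): {1, 4}
  Set B (color 1): {2, 3, 5}

The graph is bipartite with partition {1, 4}, {2, 3, 5}.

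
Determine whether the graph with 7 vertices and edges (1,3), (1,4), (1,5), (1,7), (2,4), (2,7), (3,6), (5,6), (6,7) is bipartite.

Step 1: Attempt 2-coloring using BFS:
  Start at vertex 1, assign color 0
  Color vertex 3 with color 1 (neighbor of 1)
  Color vertex 4 with color 1 (neighbor of 1)
  Color vertex 5 with color 1 (neighbor of 1)
  Color vertex 7 with color 1 (neighbor of 1)
  Color vertex 6 with color 0 (neighbor of 3)
  Color vertex 2 with color 0 (neighbor of 4)

Step 2: 2-coloring succeeded. No conflicts found.
  Set A (color 0): {1, 2, 6}
  Set B (color 1): {3, 4, 5, 7}

The graph is bipartite with partition {1, 2, 6}, {3, 4, 5, 7}.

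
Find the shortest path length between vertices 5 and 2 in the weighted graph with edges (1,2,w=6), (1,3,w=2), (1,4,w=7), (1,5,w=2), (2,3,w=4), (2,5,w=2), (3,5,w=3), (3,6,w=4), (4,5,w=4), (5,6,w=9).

Step 1: Build adjacency list with weights:
  1: 2(w=6), 3(w=2), 4(w=7), 5(w=2)
  2: 1(w=6), 3(w=4), 5(w=2)
  3: 1(w=2), 2(w=4), 5(w=3), 6(w=4)
  4: 1(w=7), 5(w=4)
  5: 1(w=2), 2(w=2), 3(w=3), 4(w=4), 6(w=9)
  6: 3(w=4), 5(w=9)

Step 2: Apply Dijkstra's algorithm from vertex 5:
  Visit vertex 5 (distance=0)
    Update dist[1] = 2
    Update dist[2] = 2
    Update dist[3] = 3
    Update dist[4] = 4
    Update dist[6] = 9
  Visit vertex 1 (distance=2)
  Visit vertex 2 (distance=2)

Step 3: Shortest path: 5 -> 2
Total weight: 2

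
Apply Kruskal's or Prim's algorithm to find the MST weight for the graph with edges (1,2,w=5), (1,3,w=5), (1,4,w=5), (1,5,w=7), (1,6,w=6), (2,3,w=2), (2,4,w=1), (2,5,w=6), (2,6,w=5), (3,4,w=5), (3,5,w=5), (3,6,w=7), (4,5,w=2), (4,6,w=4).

Apply Kruskal's algorithm (sort edges by weight, add if no cycle):

Sorted edges by weight:
  (2,4) w=1
  (2,3) w=2
  (4,5) w=2
  (4,6) w=4
  (1,2) w=5
  (1,3) w=5
  (1,4) w=5
  (2,6) w=5
  (3,5) w=5
  (3,4) w=5
  (1,6) w=6
  (2,5) w=6
  (1,5) w=7
  (3,6) w=7

Add edge (2,4) w=1 -- no cycle. Running total: 1
Add edge (2,3) w=2 -- no cycle. Running total: 3
Add edge (4,5) w=2 -- no cycle. Running total: 5
Add edge (4,6) w=4 -- no cycle. Running total: 9
Add edge (1,2) w=5 -- no cycle. Running total: 14

MST edges: (2,4,w=1), (2,3,w=2), (4,5,w=2), (4,6,w=4), (1,2,w=5)
Total MST weight: 1 + 2 + 2 + 4 + 5 = 14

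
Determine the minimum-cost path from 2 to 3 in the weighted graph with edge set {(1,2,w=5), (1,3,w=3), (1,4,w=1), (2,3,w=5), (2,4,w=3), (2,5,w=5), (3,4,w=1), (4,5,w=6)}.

Step 1: Build adjacency list with weights:
  1: 2(w=5), 3(w=3), 4(w=1)
  2: 1(w=5), 3(w=5), 4(w=3), 5(w=5)
  3: 1(w=3), 2(w=5), 4(w=1)
  4: 1(w=1), 2(w=3), 3(w=1), 5(w=6)
  5: 2(w=5), 4(w=6)

Step 2: Apply Dijkstra's algorithm from vertex 2:
  Visit vertex 2 (distance=0)
    Update dist[1] = 5
    Update dist[3] = 5
    Update dist[4] = 3
    Update dist[5] = 5
  Visit vertex 4 (distance=3)
    Update dist[1] = 4
    Update dist[3] = 4
  Visit vertex 1 (distance=4)
  Visit vertex 3 (distance=4)

Step 3: Shortest path: 2 -> 4 -> 3
Total weight: 3 + 1 = 4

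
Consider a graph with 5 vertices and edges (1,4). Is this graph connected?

Step 1: Build adjacency list from edges:
  1: 4
  2: (none)
  3: (none)
  4: 1
  5: (none)

Step 2: Run BFS/DFS from vertex 1:
  Visited: {1, 4}
  Reached 2 of 5 vertices

Step 3: Only 2 of 5 vertices reached. Graph is disconnected.
Connected components: {1, 4}, {2}, {3}, {5}
Answer: No, the graph is not connected (4 components).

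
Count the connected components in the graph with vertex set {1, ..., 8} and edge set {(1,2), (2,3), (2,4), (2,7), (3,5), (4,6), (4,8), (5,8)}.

Step 1: Build adjacency list from edges:
  1: 2
  2: 1, 3, 4, 7
  3: 2, 5
  4: 2, 6, 8
  5: 3, 8
  6: 4
  7: 2
  8: 4, 5

Step 2: Run BFS/DFS from vertex 1:
  Visited: {1, 2, 3, 4, 7, 5, 6, 8}
  Reached 8 of 8 vertices

Step 3: All 8 vertices reached from vertex 1, so the graph is connected.
Number of connected components: 1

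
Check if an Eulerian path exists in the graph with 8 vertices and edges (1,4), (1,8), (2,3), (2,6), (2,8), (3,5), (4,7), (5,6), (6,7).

Step 1: Find the degree of each vertex:
  deg(1) = 2
  deg(2) = 3
  deg(3) = 2
  deg(4) = 2
  deg(5) = 2
  deg(6) = 3
  deg(7) = 2
  deg(8) = 2

Step 2: Count vertices with odd degree:
  Odd-degree vertices: 2, 6 (2 total)

Step 3: Apply Euler's theorem:
  - Eulerian circuit exists iff graph is connected and all vertices have even degree
  - Eulerian path exists iff graph is connected and has 0 or 2 odd-degree vertices

Graph is connected with exactly 2 odd-degree vertices (2, 6).
Eulerian path exists (starting and ending at the odd-degree vertices), but no Eulerian circuit.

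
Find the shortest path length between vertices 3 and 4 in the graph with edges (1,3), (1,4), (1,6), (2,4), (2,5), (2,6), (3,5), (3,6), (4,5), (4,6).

Step 1: Build adjacency list:
  1: 3, 4, 6
  2: 4, 5, 6
  3: 1, 5, 6
  4: 1, 2, 5, 6
  5: 2, 3, 4
  6: 1, 2, 3, 4

Step 2: BFS from vertex 3 to find shortest path to 4:
  vertex 1 reached at distance 1
  vertex 5 reached at distance 1
  vertex 6 reached at distance 1
  vertex 4 reached at distance 2

Step 3: Shortest path: 3 -> 1 -> 4
Path length: 2 edges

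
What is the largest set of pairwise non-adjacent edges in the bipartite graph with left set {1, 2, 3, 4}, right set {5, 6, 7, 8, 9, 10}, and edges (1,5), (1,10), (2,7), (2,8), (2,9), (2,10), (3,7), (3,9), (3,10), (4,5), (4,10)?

Step 1: List the neighbors of each left vertex:
  1: 5, 10
  2: 7, 8, 9, 10
  3: 7, 9, 10
  4: 5, 10

Step 2: Greedily match left vertices, then look for augmenting paths:
  Match 1 -- 5
  Match 2 -- 7
  Match 3 -- 9
  Match 4 -- 10
  No augmenting path remains.

Step 3: Verify this is maximum:
  Matching size 4 = min(|L|, |R|) = min(4, 6), which is an upper bound, so this matching is maximum.

Maximum matching: {(1,5), (2,7), (3,9), (4,10)}
Size: 4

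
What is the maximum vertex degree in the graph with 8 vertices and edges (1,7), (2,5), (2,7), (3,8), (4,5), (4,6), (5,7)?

Step 1: Count edges incident to each vertex:
  deg(1) = 1 (neighbors: 7)
  deg(2) = 2 (neighbors: 5, 7)
  deg(3) = 1 (neighbors: 8)
  deg(4) = 2 (neighbors: 5, 6)
  deg(5) = 3 (neighbors: 2, 4, 7)
  deg(6) = 1 (neighbors: 4)
  deg(7) = 3 (neighbors: 1, 2, 5)
  deg(8) = 1 (neighbors: 3)

Step 2: Find maximum:
  max(1, 2, 1, 2, 3, 1, 3, 1) = 3 (vertex 5)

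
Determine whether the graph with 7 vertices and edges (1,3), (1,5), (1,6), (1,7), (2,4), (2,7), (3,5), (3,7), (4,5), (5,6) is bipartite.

Step 1: Attempt 2-coloring using BFS:
  Start at vertex 1, assign color 0
  Color vertex 3 with color 1 (neighbor of 1)
  Color vertex 5 with color 1 (neighbor of 1)
  Color vertex 6 with color 1 (neighbor of 1)
  Color vertex 7 with color 1 (neighbor of 1)

Step 2: Conflict found! Vertices 3 and 5 are adjacent but have the same color.
This means the graph contains an odd cycle.

The graph is NOT bipartite.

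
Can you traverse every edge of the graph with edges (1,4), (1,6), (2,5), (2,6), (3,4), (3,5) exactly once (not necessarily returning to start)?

Step 1: Find the degree of each vertex:
  deg(1) = 2
  deg(2) = 2
  deg(3) = 2
  deg(4) = 2
  deg(5) = 2
  deg(6) = 2

Step 2: Count vertices with odd degree:
  All vertices have even degree (0 odd-degree vertices)

Step 3: Apply Euler's theorem:
  - Eulerian circuit exists iff graph is connected and all vertices have even degree
  - Eulerian path exists iff graph is connected and has 0 or 2 odd-degree vertices

Graph is connected with 0 odd-degree vertices.
Both Eulerian circuit and Eulerian path exist.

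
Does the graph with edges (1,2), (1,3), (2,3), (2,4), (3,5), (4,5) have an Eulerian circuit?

Step 1: Find the degree of each vertex:
  deg(1) = 2
  deg(2) = 3
  deg(3) = 3
  deg(4) = 2
  deg(5) = 2

Step 2: Count vertices with odd degree:
  Odd-degree vertices: 2, 3 (2 total)

Step 3: Apply Euler's theorem:
  - Eulerian circuit exists iff graph is connected and all vertices have even degree
  - Eulerian path exists iff graph is connected and has 0 or 2 odd-degree vertices

Graph is connected with exactly 2 odd-degree vertices (2, 3).
Eulerian path exists (starting and ending at the odd-degree vertices), but no Eulerian circuit.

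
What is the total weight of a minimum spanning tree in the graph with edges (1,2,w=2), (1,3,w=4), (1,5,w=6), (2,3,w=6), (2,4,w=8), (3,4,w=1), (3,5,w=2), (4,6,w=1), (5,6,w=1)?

Apply Kruskal's algorithm (sort edges by weight, add if no cycle):

Sorted edges by weight:
  (3,4) w=1
  (4,6) w=1
  (5,6) w=1
  (1,2) w=2
  (3,5) w=2
  (1,3) w=4
  (1,5) w=6
  (2,3) w=6
  (2,4) w=8

Add edge (3,4) w=1 -- no cycle. Running total: 1
Add edge (4,6) w=1 -- no cycle. Running total: 2
Add edge (5,6) w=1 -- no cycle. Running total: 3
Add edge (1,2) w=2 -- no cycle. Running total: 5
Skip edge (3,5) w=2 -- would create cycle
Add edge (1,3) w=4 -- no cycle. Running total: 9

MST edges: (3,4,w=1), (4,6,w=1), (5,6,w=1), (1,2,w=2), (1,3,w=4)
Total MST weight: 1 + 1 + 1 + 2 + 4 = 9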